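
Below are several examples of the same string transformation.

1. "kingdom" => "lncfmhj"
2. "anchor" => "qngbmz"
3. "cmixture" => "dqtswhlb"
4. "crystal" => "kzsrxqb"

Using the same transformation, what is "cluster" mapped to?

The transformation: shift every letter 1 place backward in the alphabet (wrapping around), then reverse the string.
So "cluster" becomes "qdsrtkb".

qdsrtkb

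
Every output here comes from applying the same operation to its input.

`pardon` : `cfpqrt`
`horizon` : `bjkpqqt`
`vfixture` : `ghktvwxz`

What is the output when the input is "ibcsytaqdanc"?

accdeefkpsuv

Each output is the input with this applied: shift every letter 2 places forward in the alphabet (wrapping around), then sort the characters into alphabetical order.
For "ibcsytaqdanc" the result is "accdeefkpsuv".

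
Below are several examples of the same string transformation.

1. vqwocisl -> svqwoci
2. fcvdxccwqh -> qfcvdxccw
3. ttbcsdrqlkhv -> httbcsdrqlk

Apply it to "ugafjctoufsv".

Each output is the input with this applied: delete the last character, then move the last character to the front.
Applying both steps to "ugafjctoufsv": "ugafjctoufs", then "sugafjctouf".

sugafjctouf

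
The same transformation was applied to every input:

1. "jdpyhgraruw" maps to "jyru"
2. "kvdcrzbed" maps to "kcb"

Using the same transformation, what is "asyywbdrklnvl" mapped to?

aydll

Looking at the pairs, the operation is to keep one character in every 3, starting at position 1 (positions 1st, 4th, 7th, ...).
So "asyywbdrklnvl" becomes "aydll".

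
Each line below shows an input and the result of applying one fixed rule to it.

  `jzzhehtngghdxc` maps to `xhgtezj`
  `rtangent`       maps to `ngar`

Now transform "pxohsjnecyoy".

Each output is the input with this applied: reverse the string, then keep every other character starting from the second (positions 2nd, 4th, 6th, ...).
"pxohsjnecyoy" → "yoycenjshoxp" → "ocnsop".

ocnsop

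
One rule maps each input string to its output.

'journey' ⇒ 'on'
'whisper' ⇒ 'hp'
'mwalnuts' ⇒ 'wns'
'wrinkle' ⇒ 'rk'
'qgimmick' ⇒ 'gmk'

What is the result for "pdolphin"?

dpn

What's happening: keep one character in every 3, starting at position 2 (positions 2nd, 5th, 8th, ...).
Doing the same to "pdolphin": "dpn".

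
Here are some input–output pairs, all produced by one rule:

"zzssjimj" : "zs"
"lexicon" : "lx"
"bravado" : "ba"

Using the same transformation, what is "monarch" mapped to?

Each output is the input with this applied: keep every other character starting from the first (positions 1st, 3rd, 5th, ...), then delete the last 2 characters.
For "monarch", step one produces "mnrh"; step two turns that into "mn".

mn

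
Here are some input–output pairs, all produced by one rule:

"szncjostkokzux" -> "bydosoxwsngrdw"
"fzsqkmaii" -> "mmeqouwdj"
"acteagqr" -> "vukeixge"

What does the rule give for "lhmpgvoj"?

nszktqlp

The transformation: reverse the string, then shift every letter 4 places forward in the alphabet (wrapping around).
On "lhmpgvoj": the first step gives "jovgpmhl", and the second then gives "nszktqlp".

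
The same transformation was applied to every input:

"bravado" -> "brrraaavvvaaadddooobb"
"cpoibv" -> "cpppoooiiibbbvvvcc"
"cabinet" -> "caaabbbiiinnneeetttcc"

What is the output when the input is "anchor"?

annnccchhhooorrraa

Rule — repeat every character 3 times, then move the first 2 characters to the end (rotate left by 2).
For "anchor", step one produces "aaannnccchhhooorrr"; step two turns that into "annnccchhhooorrraa".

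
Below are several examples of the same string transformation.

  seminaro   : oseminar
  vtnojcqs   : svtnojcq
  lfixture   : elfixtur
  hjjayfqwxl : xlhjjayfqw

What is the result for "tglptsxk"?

The transformation: move the first 3 characters to the end (rotate left by 3), then swap the front and back halves of the string.
Doing the same to "tglptsxk": "ktglptsx".

ktglptsx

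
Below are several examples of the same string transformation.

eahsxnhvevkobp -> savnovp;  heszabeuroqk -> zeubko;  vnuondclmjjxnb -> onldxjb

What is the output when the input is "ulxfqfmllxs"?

Looking at the pairs, the operation is to keep every other character starting from the second (positions 2nd, 4th, 6th, ...), then swap each adjacent pair of characters (1↔2, 3↔4, ...).
On "ulxfqfmllxs": the first step gives "lfflx", and the second then gives "fllfx".

fllfx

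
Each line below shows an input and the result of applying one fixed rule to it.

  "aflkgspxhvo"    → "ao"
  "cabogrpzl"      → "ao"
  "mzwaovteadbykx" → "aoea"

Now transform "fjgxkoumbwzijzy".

The transformation: keep only the vowels.
Applying that to "fjgxkoumbwzijzy" gives "oui".

oui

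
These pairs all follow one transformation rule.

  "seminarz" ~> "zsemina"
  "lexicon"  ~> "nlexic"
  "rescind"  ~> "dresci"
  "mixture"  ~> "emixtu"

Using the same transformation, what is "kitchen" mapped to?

The pattern: move the last 2 characters to the front (rotate right by 2), then delete the first character.
For "kitchen", step one produces "enkitch"; step two turns that into "nkitch".
(Check on "lexicon": → "onlexic" → "nlexic" ✓)

nkitch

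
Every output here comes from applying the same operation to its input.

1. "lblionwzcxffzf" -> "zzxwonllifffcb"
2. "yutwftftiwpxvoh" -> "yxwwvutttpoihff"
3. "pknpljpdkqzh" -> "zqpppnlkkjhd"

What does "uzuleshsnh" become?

Looking at the pairs, the operation is to sort the characters into reverse alphabetical order.
Doing the same to "uzuleshsnh": "zuussnlhhe".

zuussnlhhe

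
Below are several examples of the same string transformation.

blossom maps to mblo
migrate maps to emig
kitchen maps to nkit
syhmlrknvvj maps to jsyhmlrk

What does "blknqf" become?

fbl

The transformation: move the last character to the front, then delete the last 3 characters.
Applying both steps to "blknqf": "fblknq", then "fbl".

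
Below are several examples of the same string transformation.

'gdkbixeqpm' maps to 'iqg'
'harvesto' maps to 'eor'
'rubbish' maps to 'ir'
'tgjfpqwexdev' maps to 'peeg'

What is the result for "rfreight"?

Rule — move the first 3 characters to the end (rotate left by 3), then keep one character in every 3, starting at position 2 (positions 2nd, 5th, 8th, ...).
Starting from "rfreight": after the first operation, "eightrfr"; after the second, "itr".

itr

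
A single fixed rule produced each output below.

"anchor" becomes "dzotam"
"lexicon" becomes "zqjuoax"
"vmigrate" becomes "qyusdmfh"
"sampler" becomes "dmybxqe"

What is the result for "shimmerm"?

ytuyyqde

Rule — swap the first and last characters, then shift every letter 12 places forward in the alphabet (wrapping around).
For "shimmerm", step one produces "mhimmers"; step two turns that into "ytuyyqde".
(Check on "lexicon": → "nexicol" → "zqjuoax" ✓)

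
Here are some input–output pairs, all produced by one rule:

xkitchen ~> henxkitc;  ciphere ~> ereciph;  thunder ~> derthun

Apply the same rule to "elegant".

anteleg

The rule is to move the last 3 characters to the front (rotate right by 3).
For "elegant" the result is "anteleg".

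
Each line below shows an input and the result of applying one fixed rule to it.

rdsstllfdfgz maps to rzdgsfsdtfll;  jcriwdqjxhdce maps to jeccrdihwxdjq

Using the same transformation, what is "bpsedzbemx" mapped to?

Looking at the pairs, the operation is to take characters alternately from the front and the back (1st, last, 2nd, 2nd-last, ...).
For "bpsedzbemx" the result is "bxpmseebdz".

bxpmseebdz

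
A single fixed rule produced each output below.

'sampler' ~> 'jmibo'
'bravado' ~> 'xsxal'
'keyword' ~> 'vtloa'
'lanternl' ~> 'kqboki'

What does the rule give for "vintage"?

The transformation: delete the first 2 characters, then shift every letter 3 places backward in the alphabet (wrapping around).
Applying both steps to "vintage": "ntage", then "kqxdb".

kqxdb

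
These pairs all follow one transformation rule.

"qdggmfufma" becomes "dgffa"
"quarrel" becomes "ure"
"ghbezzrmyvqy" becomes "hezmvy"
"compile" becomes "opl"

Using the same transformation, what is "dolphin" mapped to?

In each case the input is transformed by: keep every other character starting from the second (positions 2nd, 4th, 6th, ...).
Doing the same to "dolphin": "opi".

opi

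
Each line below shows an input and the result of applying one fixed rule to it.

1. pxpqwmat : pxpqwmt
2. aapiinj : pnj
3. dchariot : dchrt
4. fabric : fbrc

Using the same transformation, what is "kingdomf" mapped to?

kngdmf

What's happening: remove every vowel.
On "kingdomf" that produces "kngdmf".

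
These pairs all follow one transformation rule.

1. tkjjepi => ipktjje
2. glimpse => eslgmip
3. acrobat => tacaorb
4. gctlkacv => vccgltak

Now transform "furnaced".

deufnrca

Looking at the pairs, the operation is to move the last 2 characters to the front (rotate right by 2), then swap each adjacent pair of characters (1↔2, 3↔4, ...).
"furnaced" → "edfurnac" → "deufnrca".
(Check on "tkjjepi": → "pitkjje" → "ipktjje" ✓)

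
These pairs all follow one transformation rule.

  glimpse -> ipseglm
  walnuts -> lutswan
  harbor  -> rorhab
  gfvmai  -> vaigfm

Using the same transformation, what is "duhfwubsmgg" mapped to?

hwubsmggduf

Each output is the input with this applied: move the first 3 characters to the end (rotate left by 3), then swap the first and last characters.
Applying both steps to "duhfwubsmgg": "fwubsmggduh", then "hwubsmggduf".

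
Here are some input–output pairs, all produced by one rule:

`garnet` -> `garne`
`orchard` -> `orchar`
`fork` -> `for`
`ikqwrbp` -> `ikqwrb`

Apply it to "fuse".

The transformation: delete the last character.
Doing the same to "fuse": "fus".

fus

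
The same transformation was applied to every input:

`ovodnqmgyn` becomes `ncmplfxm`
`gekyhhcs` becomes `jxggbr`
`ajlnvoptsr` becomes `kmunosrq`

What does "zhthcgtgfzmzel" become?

What's happening: shift every letter 1 place backward in the alphabet (wrapping around), then delete the first 2 characters.
Starting from "zhthcgtgfzmzel": after the first operation, "ygsgbfsfeylydk"; after the second, "sgbfsfeylydk".

sgbfsfeylydk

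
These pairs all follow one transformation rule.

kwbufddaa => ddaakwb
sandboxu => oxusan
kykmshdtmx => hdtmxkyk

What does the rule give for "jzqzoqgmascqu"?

The transformation: move the first 3 characters to the end (rotate left by 3), then delete the first 2 characters.
For "jzqzoqgmascqu", step one produces "zoqgmascqujzq"; step two turns that into "qgmascqujzq".

qgmascqujzq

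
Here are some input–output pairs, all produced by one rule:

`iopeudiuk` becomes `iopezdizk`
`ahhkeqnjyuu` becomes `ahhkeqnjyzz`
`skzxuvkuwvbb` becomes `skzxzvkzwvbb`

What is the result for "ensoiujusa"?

What's happening: replace every "u" with "z".
So "ensoiujusa" becomes "ensoizjzsa".

ensoizjzsa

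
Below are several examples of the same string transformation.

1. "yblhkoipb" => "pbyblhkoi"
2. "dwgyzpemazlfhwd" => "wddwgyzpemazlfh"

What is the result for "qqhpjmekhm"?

hmqqhpjmek

The rule is to move the last 2 characters to the front (rotate right by 2).
"qqhpjmekhm" → "hmqqhpjmek".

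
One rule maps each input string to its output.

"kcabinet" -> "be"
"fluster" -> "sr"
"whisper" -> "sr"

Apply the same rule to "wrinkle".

Each output is the input with this applied: move the first character to the end, then keep one character in every 3, starting at position 3 (positions 3rd, 6th, 9th, ...).
On "wrinkle": the first step gives "rinklew", and the second then gives "ne".

ne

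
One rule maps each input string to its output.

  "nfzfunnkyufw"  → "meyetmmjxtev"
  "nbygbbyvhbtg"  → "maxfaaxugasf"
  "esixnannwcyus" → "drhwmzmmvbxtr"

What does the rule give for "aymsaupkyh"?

zxlrztojxg

Rule — shift every letter 1 place backward in the alphabet (wrapping around).
So "aymsaupkyh" becomes "zxlrztojxg".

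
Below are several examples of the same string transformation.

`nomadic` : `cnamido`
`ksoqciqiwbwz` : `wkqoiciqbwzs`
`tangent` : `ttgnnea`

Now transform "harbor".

In each case the input is transformed by: swap each adjacent pair of characters (1↔2, 3↔4, ...), then swap the first and last characters.
For "harbor", step one produces "ahbrro"; step two turns that into "ohbrra".
(Check on "tangent": → "atgnnet" → "ttgnnea" ✓)

ohbrra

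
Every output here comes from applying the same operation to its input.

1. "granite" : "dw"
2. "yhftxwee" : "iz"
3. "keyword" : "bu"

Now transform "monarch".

qf

What's happening: shift every letter 3 places forward in the alphabet (wrapping around), then keep one character in every 3, starting at position 3 (positions 3rd, 6th, 9th, ...).
Starting from "monarch": after the first operation, "prqdufk"; after the second, "qf".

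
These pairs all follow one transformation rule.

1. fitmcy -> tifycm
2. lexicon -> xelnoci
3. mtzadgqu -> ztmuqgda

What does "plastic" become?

The transformation: move the first 3 characters to the end (rotate left by 3), then reverse the string.
For "plastic", step one produces "sticpla"; step two turns that into "alpcits".

alpcits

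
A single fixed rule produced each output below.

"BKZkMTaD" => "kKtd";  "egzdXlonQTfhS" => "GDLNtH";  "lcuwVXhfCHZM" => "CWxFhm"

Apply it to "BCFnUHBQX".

cNhq

In each case the input is transformed by: keep every other character starting from the second (positions 2nd, 4th, 6th, ...), then flip the case of every letter.
For "BCFnUHBQX", step one produces "CnHQ"; step two turns that into "cNhq".
(Check on "egzdXlonQTfhS": → "gdlnTh" → "GDLNtH" ✓)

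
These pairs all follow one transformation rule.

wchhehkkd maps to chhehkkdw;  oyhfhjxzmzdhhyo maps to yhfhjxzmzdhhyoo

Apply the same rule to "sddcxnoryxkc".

Looking at the pairs, the operation is to move the first character to the end.
"sddcxnoryxkc" → "ddcxnoryxkcs".

ddcxnoryxkcs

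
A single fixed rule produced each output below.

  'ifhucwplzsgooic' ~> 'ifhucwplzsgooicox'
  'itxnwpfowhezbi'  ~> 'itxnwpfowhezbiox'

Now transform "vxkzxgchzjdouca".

vxkzxgchzjdoucaox

The transformation: append "ox".
"vxkzxgchzjdouca" → "vxkzxgchzjdoucaox".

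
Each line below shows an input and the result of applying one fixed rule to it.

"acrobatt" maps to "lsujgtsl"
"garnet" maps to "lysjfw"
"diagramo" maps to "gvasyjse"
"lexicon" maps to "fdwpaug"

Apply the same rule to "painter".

jhsaflw

The transformation: move the last character to the front, then shift every letter 8 places backward in the alphabet (wrapping around).
"painter" → "jhsaflw".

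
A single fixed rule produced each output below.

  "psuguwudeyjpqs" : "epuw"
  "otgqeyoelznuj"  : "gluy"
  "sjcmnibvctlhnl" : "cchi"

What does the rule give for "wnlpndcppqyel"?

In each case the input is transformed by: keep one character in every 3, starting at position 3 (positions 3rd, 6th, 9th, ...), then sort the characters into alphabetical order.
Working it through for "wnlpndcppqyel": intermediate "ldpe", final "delp".

delp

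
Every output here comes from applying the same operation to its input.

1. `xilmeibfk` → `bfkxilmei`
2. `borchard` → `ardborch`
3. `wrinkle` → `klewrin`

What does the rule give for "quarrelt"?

eltquarr

In each case the input is transformed by: move the last 3 characters to the front (rotate right by 3).
Doing the same to "quarrelt": "eltquarr".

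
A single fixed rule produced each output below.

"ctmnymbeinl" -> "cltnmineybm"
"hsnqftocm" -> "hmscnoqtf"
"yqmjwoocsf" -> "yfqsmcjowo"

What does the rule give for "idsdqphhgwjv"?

ivdjswdgqhph

Rule — take characters alternately from the front and the back (1st, last, 2nd, 2nd-last, ...).
Doing the same to "idsdqphhgwjv": "ivdjswdgqhph".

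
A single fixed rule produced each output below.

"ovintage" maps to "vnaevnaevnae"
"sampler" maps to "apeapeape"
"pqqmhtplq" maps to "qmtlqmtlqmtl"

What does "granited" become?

rntdrntdrntd

Looking at the pairs, the operation is to keep every other character starting from the second (positions 2nd, 4th, 6th, ...), then write the whole string 3 times in a row.
So "granited" becomes "rntdrntdrntd".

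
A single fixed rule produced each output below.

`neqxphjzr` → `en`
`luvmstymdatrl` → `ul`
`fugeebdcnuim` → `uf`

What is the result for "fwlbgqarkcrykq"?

The transformation: reverse the string, then keep only the last 2 characters.
On "fwlbgqarkcrykq": the first step gives "qkyrckraqgblwf", and the second then gives "wf".

wf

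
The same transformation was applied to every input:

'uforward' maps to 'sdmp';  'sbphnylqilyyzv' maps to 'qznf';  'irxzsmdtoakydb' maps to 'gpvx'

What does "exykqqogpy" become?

The transformation: shift every letter 2 places backward in the alphabet (wrapping around), then keep only the first 4 characters.
"exykqqogpy" → "cvwioomenw" → "cvwi".

cvwi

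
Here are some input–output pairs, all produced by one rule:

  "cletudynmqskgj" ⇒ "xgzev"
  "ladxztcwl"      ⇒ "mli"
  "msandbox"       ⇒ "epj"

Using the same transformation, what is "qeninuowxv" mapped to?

qzi

The transformation: keep one character in every 3, starting at position 2 (positions 2nd, 5th, 8th, ...), then shift every letter 12 places forward in the alphabet (wrapping around).
Starting from "qeninuowxv": after the first operation, "enw"; after the second, "qzi".
(Check on "msandbox": → "sdx" → "epj" ✓)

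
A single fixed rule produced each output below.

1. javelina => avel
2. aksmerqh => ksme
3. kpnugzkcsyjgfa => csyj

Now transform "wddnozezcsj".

ozez

The rule is to move the last 3 characters to the front (rotate right by 3), then keep only the last 4 characters.
Applying both steps to "wddnozezcsj": "csjwddnozez", then "ozez".
(Check on "kpnugzkcsyjgfa": → "gfakpnugzkcsyj" → "csyj" ✓)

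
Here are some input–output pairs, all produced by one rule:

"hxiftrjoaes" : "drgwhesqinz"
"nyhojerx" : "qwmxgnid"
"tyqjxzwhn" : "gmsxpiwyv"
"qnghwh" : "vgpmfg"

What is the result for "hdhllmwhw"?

The pattern: shift every letter 1 place backward in the alphabet (wrapping around), then move the last 2 characters to the front (rotate right by 2).
On "hdhllmwhw": the first step gives "gcgkklvgv", and the second then gives "gvgcgkklv".

gvgcgkklv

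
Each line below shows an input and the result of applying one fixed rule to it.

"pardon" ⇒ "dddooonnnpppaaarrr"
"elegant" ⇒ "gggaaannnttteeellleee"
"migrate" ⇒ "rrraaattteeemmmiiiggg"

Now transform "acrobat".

Each output is the input with this applied: move the first 3 characters to the end (rotate left by 3), then repeat every character 3 times.
Applying both steps to "acrobat": "obatacr", then "ooobbbaaatttaaacccrrr".

ooobbbaaatttaaacccrrr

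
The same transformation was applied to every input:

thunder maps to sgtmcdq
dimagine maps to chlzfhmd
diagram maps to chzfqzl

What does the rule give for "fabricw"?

Each output is the input with this applied: shift every letter 1 place backward in the alphabet (wrapping around).
Applying that to "fabricw" gives "ezaqhbv".

ezaqhbv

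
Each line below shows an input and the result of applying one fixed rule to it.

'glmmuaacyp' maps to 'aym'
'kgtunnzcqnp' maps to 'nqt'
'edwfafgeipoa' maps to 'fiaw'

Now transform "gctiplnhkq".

lkt

The transformation: keep one character in every 3, starting at position 3 (positions 3rd, 6th, 9th, ...), then move the first character to the end.
Applying both steps to "gctiplnhkq": "tlk", then "lkt".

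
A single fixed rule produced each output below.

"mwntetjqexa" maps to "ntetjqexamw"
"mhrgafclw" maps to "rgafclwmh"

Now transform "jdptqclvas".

ptqclvasjd

In each case the input is transformed by: move the first 2 characters to the end (rotate left by 2).
"jdptqclvas" → "ptqclvasjd".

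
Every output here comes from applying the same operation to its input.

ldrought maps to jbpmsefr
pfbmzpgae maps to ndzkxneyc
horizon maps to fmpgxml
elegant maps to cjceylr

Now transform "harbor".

Each output is the input with this applied: shift every letter 2 places backward in the alphabet (wrapping around).
Applying that to "harbor" gives "fypzmp".

fypzmp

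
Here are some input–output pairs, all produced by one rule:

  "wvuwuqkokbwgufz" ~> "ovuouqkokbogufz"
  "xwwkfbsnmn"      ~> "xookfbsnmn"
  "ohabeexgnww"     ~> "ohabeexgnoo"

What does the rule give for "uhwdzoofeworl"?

The transformation: replace every "w" with "o".
For "uhwdzoofeworl" the result is "uhodzoofeoorl".

uhodzoofeoorl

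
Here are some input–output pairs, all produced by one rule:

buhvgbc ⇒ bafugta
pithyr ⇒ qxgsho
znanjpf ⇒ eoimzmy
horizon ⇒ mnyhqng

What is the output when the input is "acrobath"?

gszanqbz

Rule — reverse the string, then shift every letter 1 place backward in the alphabet (wrapping around).
For "acrobath", step one produces "htaborca"; step two turns that into "gszanqbz".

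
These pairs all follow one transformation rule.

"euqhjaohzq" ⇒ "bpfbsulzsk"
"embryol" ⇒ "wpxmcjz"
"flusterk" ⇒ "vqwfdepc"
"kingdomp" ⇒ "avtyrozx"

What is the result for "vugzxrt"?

egfrkic

Rule — move the last character to the front, then shift every letter 11 places forward in the alphabet (wrapping around).
On "vugzxrt": the first step gives "tvugzxr", and the second then gives "egfrkic".
(Check on "euqhjaohzq": → "qeuqhjaohz" → "bpfbsulzsk" ✓)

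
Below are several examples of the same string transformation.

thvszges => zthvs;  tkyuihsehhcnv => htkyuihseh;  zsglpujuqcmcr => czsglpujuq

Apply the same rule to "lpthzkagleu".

Looking at the pairs, the operation is to delete the last 3 characters, then move the last character to the front.
On "lpthzkagleu": the first step gives "lpthzkag", and the second then gives "glpthzka".

glpthzka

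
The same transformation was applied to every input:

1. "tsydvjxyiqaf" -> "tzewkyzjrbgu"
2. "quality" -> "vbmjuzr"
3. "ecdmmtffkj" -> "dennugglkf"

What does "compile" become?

In each case the input is transformed by: shift every letter 1 place forward in the alphabet (wrapping around), then move the first character to the end.
"compile" → "dpnqjmf" → "pnqjmfd".

pnqjmfd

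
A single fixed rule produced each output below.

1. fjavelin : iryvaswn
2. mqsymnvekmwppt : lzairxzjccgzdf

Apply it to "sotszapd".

fmncqfbg

What's happening: shift every letter 13 places forward in the alphabet (wrapping around) — i.e. ROT13, then move the first 3 characters to the end (rotate left by 3).
For "sotszapd", step one produces "fbgfmncq"; step two turns that into "fmncqfbg".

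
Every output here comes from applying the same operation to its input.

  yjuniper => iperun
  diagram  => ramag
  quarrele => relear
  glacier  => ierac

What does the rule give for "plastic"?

Rule — delete the first 2 characters, then move the first 2 characters to the end (rotate left by 2).
On "plastic": the first step gives "astic", and the second then gives "ticas".
(Check on "quarrele": → "arrele" → "relear" ✓)

ticas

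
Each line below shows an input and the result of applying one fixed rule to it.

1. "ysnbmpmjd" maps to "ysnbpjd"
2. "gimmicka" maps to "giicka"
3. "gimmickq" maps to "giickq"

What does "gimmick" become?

The rule is to remove every "m".
So "gimmick" becomes "giick".

giick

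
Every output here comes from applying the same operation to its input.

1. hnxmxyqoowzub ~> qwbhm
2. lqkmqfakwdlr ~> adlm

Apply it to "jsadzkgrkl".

gljd

What's happening: keep one character in every 3, starting at position 1 (positions 1st, 4th, 7th, ...), then move the first 2 characters to the end (rotate left by 2).
Doing the same to "jsadzkgrkl": "gljd".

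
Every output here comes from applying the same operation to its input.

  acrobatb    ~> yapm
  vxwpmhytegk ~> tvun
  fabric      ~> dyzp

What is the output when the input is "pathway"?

Each output is the input with this applied: shift every letter 2 places backward in the alphabet (wrapping around), then keep only the first 4 characters.
For "pathway", step one produces "nyrfuyw"; step two turns that into "nyrf".

nyrf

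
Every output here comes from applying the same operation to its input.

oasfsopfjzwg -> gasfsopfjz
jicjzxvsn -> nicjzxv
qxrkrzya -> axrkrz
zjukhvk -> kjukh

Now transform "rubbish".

hubbi

The transformation: swap the first and last characters, then delete the last 2 characters.
"rubbish" → "hubbi".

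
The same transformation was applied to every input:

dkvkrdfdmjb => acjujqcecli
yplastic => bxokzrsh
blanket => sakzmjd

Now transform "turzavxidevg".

fstqyzuwhcdu

In each case the input is transformed by: move the last character to the front, then shift every letter 1 place backward in the alphabet (wrapping around).
Starting from "turzavxidevg": after the first operation, "gturzavxidev"; after the second, "fstqyzuwhcdu".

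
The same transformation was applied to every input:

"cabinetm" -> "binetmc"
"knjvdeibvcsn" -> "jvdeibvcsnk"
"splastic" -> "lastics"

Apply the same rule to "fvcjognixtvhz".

cjognixtvhzf

Looking at the pairs, the operation is to move the first character to the end, then delete the first character.
On "fvcjognixtvhz": the first step gives "vcjognixtvhzf", and the second then gives "cjognixtvhzf".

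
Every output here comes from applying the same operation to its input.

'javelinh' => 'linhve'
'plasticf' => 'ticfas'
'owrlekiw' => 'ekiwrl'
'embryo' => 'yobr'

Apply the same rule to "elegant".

What's happening: delete the first 2 characters, then move the first 2 characters to the end (rotate left by 2).
Working it through for "elegant": intermediate "egant", final "anteg".

anteg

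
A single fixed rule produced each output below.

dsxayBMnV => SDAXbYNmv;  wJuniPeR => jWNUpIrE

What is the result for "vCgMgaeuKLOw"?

cVmGAGUElkWo

Rule — swap each adjacent pair of characters (1↔2, 3↔4, ...), then flip the case of every letter.
On "vCgMgaeuKLOw": the first step gives "CvMgagueLKwO", and the second then gives "cVmGAGUElkWo".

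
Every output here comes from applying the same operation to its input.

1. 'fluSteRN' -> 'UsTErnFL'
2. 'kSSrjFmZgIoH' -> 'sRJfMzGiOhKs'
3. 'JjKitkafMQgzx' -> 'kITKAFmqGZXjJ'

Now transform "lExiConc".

Rule — move the first 2 characters to the end (rotate left by 2), then flip the case of every letter.
Applying both steps to "lExiConc": "xiConclE", then "XIcONCLe".

XIcONCLe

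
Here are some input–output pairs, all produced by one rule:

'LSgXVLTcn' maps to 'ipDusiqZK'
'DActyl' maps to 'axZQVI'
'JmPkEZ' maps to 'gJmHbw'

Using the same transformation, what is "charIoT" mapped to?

The rule is to shift every letter 3 places backward in the alphabet (wrapping around), then flip the case of every letter.
"charIoT" → "ZEXOfLq".

ZEXOfLq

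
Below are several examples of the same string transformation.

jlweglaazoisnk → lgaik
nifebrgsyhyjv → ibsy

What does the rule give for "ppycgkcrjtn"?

pgrn

The rule is to keep one character in every 3, starting at position 2 (positions 2nd, 5th, 8th, ...).
For "ppycgkcrjtn" the result is "pgrn".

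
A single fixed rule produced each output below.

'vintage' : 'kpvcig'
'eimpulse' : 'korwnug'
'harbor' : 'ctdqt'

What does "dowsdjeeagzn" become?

What's happening: shift every letter 2 places forward in the alphabet (wrapping around), then delete the first character.
For "dowsdjeeagzn", step one produces "fqyuflggcibp"; step two turns that into "qyuflggcibp".
(Check on "eimpulse": → "gkorwnug" → "korwnug" ✓)

qyuflggcibp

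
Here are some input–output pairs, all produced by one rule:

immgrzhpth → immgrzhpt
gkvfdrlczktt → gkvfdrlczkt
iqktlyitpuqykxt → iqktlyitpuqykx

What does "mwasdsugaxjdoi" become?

mwasdsugaxjdo

The transformation: delete the last character.
On "mwasdsugaxjdoi" that produces "mwasdsugaxjdo".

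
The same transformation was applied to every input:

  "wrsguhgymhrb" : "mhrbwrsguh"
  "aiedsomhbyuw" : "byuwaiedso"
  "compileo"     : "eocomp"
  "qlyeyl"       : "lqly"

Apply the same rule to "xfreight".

htxfre

What's happening: swap the front and back halves of the string, then delete the first 2 characters.
So "xfreight" becomes "htxfre".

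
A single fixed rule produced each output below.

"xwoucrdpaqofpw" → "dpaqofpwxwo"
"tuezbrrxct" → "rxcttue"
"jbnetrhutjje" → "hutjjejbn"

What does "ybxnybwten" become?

The pattern: move the first 3 characters to the end (rotate left by 3), then delete the first 3 characters.
Working it through for "ybxnybwten": intermediate "nybwtenybx", final "wtenybx".

wtenybx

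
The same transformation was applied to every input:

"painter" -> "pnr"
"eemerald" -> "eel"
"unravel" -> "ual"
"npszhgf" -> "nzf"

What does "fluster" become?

The rule is to keep one character in every 3, starting at position 1 (positions 1st, 4th, 7th, ...).
On "fluster" that produces "fsr".

fsr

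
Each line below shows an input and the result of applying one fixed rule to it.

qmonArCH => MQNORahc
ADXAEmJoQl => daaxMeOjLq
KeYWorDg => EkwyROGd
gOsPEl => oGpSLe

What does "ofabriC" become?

FOBAIRc

The transformation: flip the case of every letter, then swap each adjacent pair of characters (1↔2, 3↔4, ...).
"ofabriC" → "OFABRIc" → "FOBAIRc".
(Check on "KeYWorDg": → "kEywORdG" → "EkwyROGd" ✓)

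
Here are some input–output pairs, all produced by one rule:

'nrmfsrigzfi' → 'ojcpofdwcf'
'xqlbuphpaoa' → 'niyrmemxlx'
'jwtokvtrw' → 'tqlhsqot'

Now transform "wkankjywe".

Each output is the input with this applied: delete the first character, then shift every letter 3 places backward in the alphabet (wrapping around).
For "wkankjywe", step one produces "kankjywe"; step two turns that into "hxkhgvtb".
(Check on "jwtokvtrw": → "wtokvtrw" → "tqlhsqot" ✓)

hxkhgvtb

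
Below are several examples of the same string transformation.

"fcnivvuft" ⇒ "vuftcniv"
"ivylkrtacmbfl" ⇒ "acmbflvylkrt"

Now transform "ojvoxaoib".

Looking at the pairs, the operation is to delete the first character, then swap the front and back halves of the string.
On "ojvoxaoib": the first step gives "jvoxaoib", and the second then gives "aoibjvox".

aoibjvox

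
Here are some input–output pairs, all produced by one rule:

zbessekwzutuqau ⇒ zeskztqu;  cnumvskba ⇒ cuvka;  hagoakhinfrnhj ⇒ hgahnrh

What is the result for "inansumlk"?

iasmk

Each output is the input with this applied: keep every other character starting from the first (positions 1st, 3rd, 5th, ...).
"inansumlk" → "iasmk".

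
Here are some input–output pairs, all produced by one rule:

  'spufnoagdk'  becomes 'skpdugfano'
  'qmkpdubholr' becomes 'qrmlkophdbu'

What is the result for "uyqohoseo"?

uoyeqsooh

The rule is to take characters alternately from the front and the back (1st, last, 2nd, 2nd-last, ...).
Applying that to "uyqohoseo" gives "uoyeqsooh".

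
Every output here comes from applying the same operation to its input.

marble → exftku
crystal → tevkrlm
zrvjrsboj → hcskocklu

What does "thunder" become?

The transformation: move the last 2 characters to the front (rotate right by 2), then shift every letter 7 places backward in the alphabet (wrapping around).
For "thunder", step one produces "erthund"; step two turns that into "xkmangw".

xkmangw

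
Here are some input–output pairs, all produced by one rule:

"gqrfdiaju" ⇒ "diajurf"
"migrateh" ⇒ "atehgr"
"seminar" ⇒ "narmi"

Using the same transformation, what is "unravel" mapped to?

velra

The transformation: delete the first 2 characters, then move the first 2 characters to the end (rotate left by 2).
Doing the same to "unravel": "velra".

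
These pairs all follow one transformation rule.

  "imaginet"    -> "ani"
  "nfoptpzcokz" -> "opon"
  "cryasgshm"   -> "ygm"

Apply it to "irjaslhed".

What's happening: move the first 2 characters to the end (rotate left by 2), then keep one character in every 3, starting at position 1 (positions 1st, 4th, 7th, ...).
"irjaslhed" → "jaslhedir" → "jld".

jld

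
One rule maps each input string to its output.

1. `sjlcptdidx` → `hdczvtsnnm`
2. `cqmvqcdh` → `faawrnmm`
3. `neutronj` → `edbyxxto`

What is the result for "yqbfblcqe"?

The transformation: sort the characters into reverse alphabetical order, then shift every letter 10 places forward in the alphabet (wrapping around).
On "yqbfblcqe" that produces "iaavpomll".

iaavpomll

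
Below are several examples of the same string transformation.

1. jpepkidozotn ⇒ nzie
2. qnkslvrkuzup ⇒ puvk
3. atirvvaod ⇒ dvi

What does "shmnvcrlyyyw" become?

wycm

The pattern: keep one character in every 3, starting at position 3 (positions 3rd, 6th, 9th, ...), then reverse the string.
On "shmnvcrlyyyw": the first step gives "mcyw", and the second then gives "wycm".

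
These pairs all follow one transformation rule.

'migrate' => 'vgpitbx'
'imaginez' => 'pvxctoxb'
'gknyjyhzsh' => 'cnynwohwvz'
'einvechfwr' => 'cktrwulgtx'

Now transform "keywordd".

nldgsszt

The transformation: move the first 2 characters to the end (rotate left by 2), then shift every letter 11 places backward in the alphabet (wrapping around).
"keywordd" → "nldgsszt".
(Check on "gknyjyhzsh": → "nyjyhzshgk" → "cnynwohwvz" ✓)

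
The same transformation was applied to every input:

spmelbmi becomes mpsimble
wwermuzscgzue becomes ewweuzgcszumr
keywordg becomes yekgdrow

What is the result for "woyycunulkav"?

yowvaklunucy

The pattern: move the first 3 characters to the end (rotate left by 3), then reverse the string.
"woyycunulkav" → "ycunulkavwoy" → "yowvaklunucy".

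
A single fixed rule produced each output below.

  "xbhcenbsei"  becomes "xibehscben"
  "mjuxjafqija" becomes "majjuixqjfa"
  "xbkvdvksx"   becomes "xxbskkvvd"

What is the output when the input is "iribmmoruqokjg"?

In each case the input is transformed by: take characters alternately from the front and the back (1st, last, 2nd, 2nd-last, ...).
On "iribmmoruqokjg" that produces "igrjikbomqmuor".

igrjikbomqmuor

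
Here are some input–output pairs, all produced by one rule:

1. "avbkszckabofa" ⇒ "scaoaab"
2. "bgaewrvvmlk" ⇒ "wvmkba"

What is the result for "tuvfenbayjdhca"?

ebydctv

Looking at the pairs, the operation is to keep every other character starting from the first (positions 1st, 3rd, 5th, ...), then move the first 2 characters to the end (rotate left by 2).
On "tuvfenbayjdhca": the first step gives "tvebydc", and the second then gives "ebydctv".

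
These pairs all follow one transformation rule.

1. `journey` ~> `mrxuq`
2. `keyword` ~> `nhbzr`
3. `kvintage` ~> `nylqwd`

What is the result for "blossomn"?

Each output is the input with this applied: shift every letter 3 places forward in the alphabet (wrapping around), then delete the last 2 characters.
"blossomn" → "eorvvrpq" → "eorvvr".
(Check on "keyword": → "nhbzrug" → "nhbzr" ✓)

eorvvr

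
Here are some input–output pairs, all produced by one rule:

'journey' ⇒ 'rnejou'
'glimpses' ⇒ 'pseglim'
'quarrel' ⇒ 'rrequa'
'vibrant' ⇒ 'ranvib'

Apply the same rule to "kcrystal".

stakcry

Looking at the pairs, the operation is to delete the last character, then move the last 3 characters to the front (rotate right by 3).
For "kcrystal", step one produces "kcrysta"; step two turns that into "stakcry".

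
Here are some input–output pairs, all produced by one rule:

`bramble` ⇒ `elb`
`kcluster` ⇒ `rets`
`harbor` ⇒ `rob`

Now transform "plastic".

Rule — take characters alternately from the front and the back (1st, last, 2nd, 2nd-last, ...), then keep every other character starting from the second (positions 2nd, 4th, 6th, ...).
Working it through for "plastic": intermediate "pcliats", final "cit".

cit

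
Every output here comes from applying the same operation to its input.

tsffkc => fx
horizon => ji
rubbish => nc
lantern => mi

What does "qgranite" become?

oz

The pattern: shift every letter 5 places backward in the alphabet (wrapping around), then keep only the last 2 characters.
Working it through for "qgranite": intermediate "lbmvidoz", final "oz".
(Check on "lantern": → "gviozmi" → "mi" ✓)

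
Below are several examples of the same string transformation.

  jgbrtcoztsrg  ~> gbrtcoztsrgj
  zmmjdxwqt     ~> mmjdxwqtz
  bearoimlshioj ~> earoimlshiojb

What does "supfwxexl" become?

The pattern: move the first character to the end.
Applying that to "supfwxexl" gives "upfwxexls".

upfwxexls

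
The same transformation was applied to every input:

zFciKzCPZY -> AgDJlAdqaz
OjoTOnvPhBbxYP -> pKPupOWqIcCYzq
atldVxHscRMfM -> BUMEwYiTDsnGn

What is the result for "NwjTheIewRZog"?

oXKuIFjFXsaPH

The rule is to flip the case of every letter, then shift every letter 1 place forward in the alphabet (wrapping around).
Applying both steps to "NwjTheIewRZog": "nWJtHEiEWrzOG", then "oXKuIFjFXsaPH".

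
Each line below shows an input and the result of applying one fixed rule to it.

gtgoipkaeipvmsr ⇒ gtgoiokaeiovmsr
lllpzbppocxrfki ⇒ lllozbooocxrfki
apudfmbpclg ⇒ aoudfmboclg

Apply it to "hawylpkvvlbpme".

In each case the input is transformed by: replace every "p" with "o".
Applying that to "hawylpkvvlbpme" gives "hawylokvvlbome".

hawylokvvlbome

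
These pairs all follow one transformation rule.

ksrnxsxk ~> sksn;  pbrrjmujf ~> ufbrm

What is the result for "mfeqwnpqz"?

pzfqn

The rule is to move the last 3 characters to the front (rotate right by 3), then keep every other character starting from the first (positions 1st, 3rd, 5th, ...).
For "mfeqwnpqz", step one produces "pqzmfeqwn"; step two turns that into "pzfqn".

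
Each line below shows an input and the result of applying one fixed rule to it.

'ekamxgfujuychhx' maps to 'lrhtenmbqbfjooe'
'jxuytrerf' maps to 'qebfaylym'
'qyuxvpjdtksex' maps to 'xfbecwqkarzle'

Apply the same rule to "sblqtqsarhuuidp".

In each case the input is transformed by: shift every letter 7 places forward in the alphabet (wrapping around).
"sblqtqsarhuuidp" → "zisxaxzhyobbpkw".

zisxaxzhyobbpkw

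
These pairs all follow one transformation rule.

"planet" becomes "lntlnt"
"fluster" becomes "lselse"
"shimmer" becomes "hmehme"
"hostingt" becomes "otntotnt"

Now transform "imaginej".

The pattern: keep every other character starting from the second (positions 2nd, 4th, 6th, ...), then write the whole string twice.
"imaginej" → "mgnjmgnj".

mgnjmgnj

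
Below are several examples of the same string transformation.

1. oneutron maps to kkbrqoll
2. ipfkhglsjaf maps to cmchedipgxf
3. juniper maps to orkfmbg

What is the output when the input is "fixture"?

The pattern: swap the first and last characters, then shift every letter 3 places backward in the alphabet (wrapping around).
Applying both steps to "fixture": "eixturf", then "bfuqroc".

bfuqroc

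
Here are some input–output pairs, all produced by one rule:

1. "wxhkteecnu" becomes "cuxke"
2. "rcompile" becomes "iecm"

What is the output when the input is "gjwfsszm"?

smjf

Looking at the pairs, the operation is to move the last 3 characters to the front (rotate right by 3), then keep every other character starting from the first (positions 1st, 3rd, 5th, ...).
Doing the same to "gjwfsszm": "smjf".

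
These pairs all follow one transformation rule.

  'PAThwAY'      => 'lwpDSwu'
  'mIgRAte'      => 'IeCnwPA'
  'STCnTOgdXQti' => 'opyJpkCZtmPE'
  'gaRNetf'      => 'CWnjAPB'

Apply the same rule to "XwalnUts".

In each case the input is transformed by: flip the case of every letter, then shift every letter 4 places backward in the alphabet (wrapping around).
Working it through for "XwalnUts": intermediate "xWALNuTS", final "tSWHJqPO".

tSWHJqPO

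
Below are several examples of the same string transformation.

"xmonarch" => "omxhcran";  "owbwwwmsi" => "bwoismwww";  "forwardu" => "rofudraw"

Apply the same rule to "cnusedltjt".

unctjtldes

Each output is the input with this applied: move the first 3 characters to the end (rotate left by 3), then reverse the string.
For "cnusedltjt", step one produces "sedltjtcnu"; step two turns that into "unctjtldes".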